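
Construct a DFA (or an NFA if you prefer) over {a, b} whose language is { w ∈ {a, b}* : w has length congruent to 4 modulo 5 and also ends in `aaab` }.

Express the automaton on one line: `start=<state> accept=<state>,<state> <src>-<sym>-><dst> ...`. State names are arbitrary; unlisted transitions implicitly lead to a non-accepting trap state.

Build one automaton per condition and run them in lockstep. One (5 states) tracks the input length modulo 5; the other (5 states) tracks how much of the suffix `aaab` has currently been matched. Each combined state is a pair, one component from each; accept when both components accept. Equivalent product states are then merged.
9 states suffice.
        a   b  
>  s0   s1  s2 
   s1   s3  s4 
   s2   s4  s4 
   s3   s5  s6 
   s4   s6  s6 
   s5   s7  s8 
   s6   s7  s7 
   s7   s0  s0 
 * s8   s0  s0 
(> = start, * = accepting)

start=s0 accept=s8 s0-a->s1 s0-b->s2 s1-a->s3 s1-b->s4 s2-a->s4 s2-b->s4 s3-a->s5 s3-b->s6 s4-a->s6 s4-b->s6 s5-a->s7 s5-b->s8 s6-a->s7 s6-b->s7 s7-a->s0 s7-b->s0 s8-a->s0 s8-b->s0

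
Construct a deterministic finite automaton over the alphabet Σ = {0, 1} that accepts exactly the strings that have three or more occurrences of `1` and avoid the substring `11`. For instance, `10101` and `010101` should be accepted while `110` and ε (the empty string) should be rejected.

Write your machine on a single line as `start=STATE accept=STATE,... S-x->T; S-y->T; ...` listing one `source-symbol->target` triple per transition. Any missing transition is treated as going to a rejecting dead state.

Run two small machines in parallel and take their product. One (5 states) tracks the count of `1`s, saturating at 4; the other (3 states) tracks partial matches of the forbidden pattern `11`. Each combined state is a pair, one component from each; accept when both components accept. Equivalent product states are then merged.
8 states suffice.
       0  1 
>  A   A  B 
   B   C  D 
   C   C  E 
   D   D  D 
   E   F  D 
   F   F  G 
 * G   H  D 
 * H   H  G 
(> = start, * = accepting)

start=A; accept=G,H; A-0->A; A-1->B; B-0->C; B-1->D; C-0->C; C-1->E; D-0->D; D-1->D; E-0->F; E-1->D; F-0->F; F-1->G; G-0->H; G-1->D; H-0->H; H-1->G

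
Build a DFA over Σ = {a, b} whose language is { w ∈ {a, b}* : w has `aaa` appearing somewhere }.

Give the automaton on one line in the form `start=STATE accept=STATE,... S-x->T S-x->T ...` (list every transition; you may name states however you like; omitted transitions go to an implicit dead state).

start=s0 accept=s3 s0-a->s1 s0-b->s0 s1-a->s2 s1-b->s0 s2-a->s3 s2-b->s0 s3-a->s3 s3-b->s3

Track how much of `aaa` has been matched so far: state s0 is no progress, s3 is the absorbing accept state reached once `aaa` has occurred. Intermediate states record partial matches; on a mismatch, fall back to the longest reusable overlap.
With 4 states:
        a   b  
>  s0   s1  s0 
   s1   s2  s0 
   s2   s3  s0 
 * s3   s3  s3 
(> = start, * = accepting)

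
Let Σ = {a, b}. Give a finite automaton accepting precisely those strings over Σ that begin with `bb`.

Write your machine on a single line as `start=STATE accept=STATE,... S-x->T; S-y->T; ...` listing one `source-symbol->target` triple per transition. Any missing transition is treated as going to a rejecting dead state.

Check the first 2 symbols one by one: s0 through s1 record how many have matched `bb` so far; any wrong symbol goes to the dead state s3. After all 2 match we enter the accepting sink s2.
A 4-state machine:
        a   b  
>  s0   s3  s1 
   s1   s3  s2 
 * s2   s2  s2 
   s3   s3  s3 
(> = start, * = accepting)

start=s0; accept=s2; s0-a->s3; s0-b->s1; s1-a->s3; s1-b->s2; s2-a->s2; s2-b->s2; s3-a->s3; s3-b->s3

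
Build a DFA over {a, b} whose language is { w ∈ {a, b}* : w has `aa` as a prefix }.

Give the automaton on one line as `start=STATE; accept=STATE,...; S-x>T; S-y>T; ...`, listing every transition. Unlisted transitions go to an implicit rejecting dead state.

Walk along `aa` while the input agrees: from s0 take `a` to s1, and so on. Any deviation drops to the rejecting sink s3. Once s2 is reached the prefix is confirmed and every continuation is accepted.
        a   b  
>  s0   s1  s3 
   s1   s2  s3 
 * s2   s2  s2 
   s3   s3  s3 
(> = start, * = accepting)

start=s0; accept=s2; s0-a>s1; s0-b>s3; s1-a>s2; s1-b>s3; s2-a>s2; s2-b>s2; s3-a>s3; s3-b>s3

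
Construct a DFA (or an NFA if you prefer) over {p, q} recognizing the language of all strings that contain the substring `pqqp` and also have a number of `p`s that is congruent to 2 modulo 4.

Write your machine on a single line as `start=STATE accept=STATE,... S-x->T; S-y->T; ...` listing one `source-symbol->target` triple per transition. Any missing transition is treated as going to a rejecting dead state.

Run two small machines in parallel and take their product. One (5 states) tracks whether and how much of `pqqp` has been seen; the other (4 states) tracks the count of `p`s modulo 4. Each combined state is a pair, one component from each; accept when both components accept.
A 20-state machine:
          p    q  
>  s0     s1   s0 
   s1     s2   s3 
   s2     s4   s5 
   s3     s2   s6 
   s4     s7   s8 
   s5     s4   s9 
   s6    s10  s11 
   s7     s1  s12 
   s8     s7  s13 
   s9    s14  s15 
 * s10   s14  s10 
   s11    s2  s11 
   s12    s1  s16 
   s13   s17  s18 
   s14   s17  s14 
   s15    s4  s15 
   s16   s19   s0 
   s17   s19  s17 
   s18    s7  s18 
   s19   s10  s19 
(> = start, * = accepting)

start=s0; accept=s10; s0-p->s1; s0-q->s0; s1-p->s2; s1-q->s3; s2-p->s4; s2-q->s5; s3-p->s2; s3-q->s6; s4-p->s7; s4-q->s8; s5-p->s4; s5-q->s9; s6-p->s10; s6-q->s11; s7-p->s1; s7-q->s12; s8-p->s7; s8-q->s13; s9-p->s14; s9-q->s15; s10-p->s14; s10-q->s10; s11-p->s2; s11-q->s11; s12-p->s1; s12-q->s16; s13-p->s17; s13-q->s18; s14-p->s17; s14-q->s14; s15-p->s4; s15-q->s15; s16-p->s19; s16-q->s0; s17-p->s19; s17-q->s17; s18-p->s7; s18-q->s18; s19-p->s10; s19-q->s19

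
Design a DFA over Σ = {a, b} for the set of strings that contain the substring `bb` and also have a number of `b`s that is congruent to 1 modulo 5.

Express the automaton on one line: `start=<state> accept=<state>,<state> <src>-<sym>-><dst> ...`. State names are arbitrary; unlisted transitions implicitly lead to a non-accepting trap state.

Handle the two conditions separately and then intersect. One (3 states) tracks whether and how much of `bb` has been seen; the other (5 states) tracks the count of `b`s modulo 5. Each combined state is a pair, one component from each; accept when both components accept.
15 states suffice.
          a    b  
>  s0     s0   s1 
   s1     s2   s3 
   s2     s2   s4 
   s3     s3   s5 
   s4     s6   s5 
   s5     s5   s7 
   s6     s6   s8 
   s7     s7   s9 
   s8    s10   s7 
   s9     s9  s11 
   s10   s10  s12 
 * s11   s11   s3 
   s12   s13   s9 
   s13   s13  s14 
   s14    s0  s11 
(> = start, * = accepting)

start=s0 accept=s11 s0-a->s0 s0-b->s1 s1-a->s2 s1-b->s3 s2-a->s2 s2-b->s4 s3-a->s3 s3-b->s5 s4-a->s6 s4-b->s5 s5-a->s5 s5-b->s7 s6-a->s6 s6-b->s8 s7-a->s7 s7-b->s9 s8-a->s10 s8-b->s7 s9-a->s9 s9-b->s11 s10-a->s10 s10-b->s12 s11-a->s11 s11-b->s3 s12-a->s13 s12-b->s9 s13-a->s13 s13-b->s14 s14-a->s0 s14-b->s11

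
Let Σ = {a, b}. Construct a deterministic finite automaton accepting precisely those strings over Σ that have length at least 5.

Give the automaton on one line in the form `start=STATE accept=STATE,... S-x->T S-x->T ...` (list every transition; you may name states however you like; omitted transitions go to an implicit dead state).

start=S0 accept=S5,S6 S0-a->S1 S0-b->S1 S1-a->S2 S1-b->S2 S2-a->S3 S2-b->S3 S3-a->S4 S3-b->S4 S4-a->S5 S4-b->S5 S5-a->S6 S5-b->S6 S6-a->S6 S6-b->S6

Count input length up to 6: every symbol moves from S0 toward S6, which means 'more than 5' and absorbs. Accept from {S5, S6}.
        a   b  
>  S0   S1  S1 
   S1   S2  S2 
   S2   S3  S3 
   S3   S4  S4 
   S4   S5  S5 
 * S5   S6  S6 
 * S6   S6  S6 
(> = start, * = accepting)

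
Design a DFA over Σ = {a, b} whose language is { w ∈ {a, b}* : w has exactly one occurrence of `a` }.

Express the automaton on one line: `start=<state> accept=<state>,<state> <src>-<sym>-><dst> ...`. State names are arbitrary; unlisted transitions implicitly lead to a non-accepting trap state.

Only the number of `a`s matters, and only up to 2. Make a chain q0 → q1 → q2 advanced by each `a` (with q2 absorbing); every other symbol self-loops. The accepting set is {q1}.
3 states suffice.
        a   b  
>  q0   q1  q0 
 * q1   q2  q1 
   q2   q2  q2 
(> = start, * = accepting)

start=q0 accept=q1 q0-a->q1 q0-b->q0 q1-a->q2 q1-b->q1 q2-a->q2 q2-b->q2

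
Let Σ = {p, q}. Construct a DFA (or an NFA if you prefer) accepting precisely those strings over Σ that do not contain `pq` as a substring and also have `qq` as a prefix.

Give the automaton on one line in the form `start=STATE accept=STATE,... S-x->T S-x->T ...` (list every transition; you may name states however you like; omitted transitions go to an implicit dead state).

start=s0 accept=s3,s4 s0-p->s1 s0-q->s2 s1-p->s1 s1-q->s1 s2-p->s1 s2-q->s3 s3-p->s4 s3-q->s3 s4-p->s4 s4-q->s1

Build one automaton per condition and run them in lockstep. One (3 states) tracks partial matches of the forbidden pattern `pq`; the other (4 states) tracks whether the input so far still matches the prefix `qq`. Each combined state is a pair, one component from each; accept when both components accept. Equivalent product states are then merged.
A 5-state machine:
        p   q  
>  s0   s1  s2 
   s1   s1  s1 
   s2   s1  s3 
 * s3   s4  s3 
 * s4   s4  s1 
(> = start, * = accepting)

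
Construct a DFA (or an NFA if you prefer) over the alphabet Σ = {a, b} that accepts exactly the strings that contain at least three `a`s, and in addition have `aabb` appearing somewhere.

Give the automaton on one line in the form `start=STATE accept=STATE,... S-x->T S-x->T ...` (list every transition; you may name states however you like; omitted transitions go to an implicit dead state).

start=q0 accept=q14,q16 q0-a->q1 q0-b->q0 q1-a->q2 q1-b->q3 q2-a->q4 q2-b->q5 q3-a->q6 q3-b->q3 q4-a->q7 q4-b->q8 q5-a->q9 q5-b->q10 q6-a->q4 q6-b->q11 q7-a->q7 q7-b->q12 q8-a->q13 q8-b->q14 q9-a->q7 q9-b->q15 q10-a->q14 q10-b->q10 q11-a->q9 q11-b->q11 q12-a->q13 q12-b->q16 q13-a->q7 q13-b->q17 q14-a->q16 q14-b->q14 q15-a->q13 q15-b->q15 q16-a->q16 q16-b->q16 q17-a->q13 q17-b->q17

Handle the two conditions separately and then intersect. One (5 states) tracks the count of `a`s, saturating at 4; the other (5 states) tracks whether and how much of `aabb` has been seen. Each combined state is a pair, one component from each; accept when both components accept.
With 18 states:
          a    b  
>  q0     q1   q0 
   q1     q2   q3 
   q2     q4   q5 
   q3     q6   q3 
   q4     q7   q8 
   q5     q9  q10 
   q6     q4  q11 
   q7     q7  q12 
   q8    q13  q14 
   q9     q7  q15 
   q10   q14  q10 
   q11    q9  q11 
   q12   q13  q16 
   q13    q7  q17 
 * q14   q16  q14 
   q15   q13  q15 
 * q16   q16  q16 
   q17   q13  q17 
(> = start, * = accepting)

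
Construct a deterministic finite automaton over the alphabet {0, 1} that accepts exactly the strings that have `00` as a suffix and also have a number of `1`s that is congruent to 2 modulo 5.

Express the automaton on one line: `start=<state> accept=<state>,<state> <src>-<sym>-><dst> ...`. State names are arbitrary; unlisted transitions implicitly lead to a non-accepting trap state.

Handle the two conditions separately and then intersect. The first has 3 states tracking how much of the suffix `00` has currently been matched; the second has 5 states tracking the count of `1`s modulo 5. A product state is a pair (one from each), accepting exactly when both do.
15 states suffice.
          0    1  
>  s0     s1   s2 
   s1     s3   s2 
   s2     s4   s5 
   s3     s3   s2 
   s4     s6   s5 
   s5     s7   s8 
   s6     s6   s5 
   s7     s9   s8 
   s8    s10  s11 
 * s9     s9   s8 
   s10   s12  s11 
   s11   s13   s0 
   s12   s12  s11 
   s13   s14   s0 
   s14   s14   s0 
(> = start, * = accepting)

start=s0 accept=s9 s0-0->s1 s0-1->s2 s1-0->s3 s1-1->s2 s2-0->s4 s2-1->s5 s3-0->s3 s3-1->s2 s4-0->s6 s4-1->s5 s5-0->s7 s5-1->s8 s6-0->s6 s6-1->s5 s7-0->s9 s7-1->s8 s8-0->s10 s8-1->s11 s9-0->s9 s9-1->s8 s10-0->s12 s10-1->s11 s11-0->s13 s11-1->s0 s12-0->s12 s12-1->s11 s13-0->s14 s13-1->s0 s14-0->s14 s14-1->s0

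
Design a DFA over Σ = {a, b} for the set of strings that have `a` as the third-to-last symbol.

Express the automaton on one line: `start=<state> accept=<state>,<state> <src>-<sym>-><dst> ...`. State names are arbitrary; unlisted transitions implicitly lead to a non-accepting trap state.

start=q0 accept=q7,q8,q9,q10 q0-a->q1 q0-b->q2 q1-a->q3 q1-b->q4 q2-a->q5 q2-b->q6 q3-a->q7 q3-b->q8 q4-a->q9 q4-b->q10 q5-a->q11 q5-b->q12 q6-a->q13 q6-b->q14 q7-a->q7 q7-b->q8 q8-a->q9 q8-b->q10 q9-a->q11 q9-b->q12 q10-a->q13 q10-b->q14 q11-a->q7 q11-b->q8 q12-a->q9 q12-b->q10 q13-a->q11 q13-b->q12 q14-a->q13 q14-b->q14

Because acceptance depends on a position counted from the end, the machine has to buffer the most recent 3 symbols. Make each state the string of the last up-to-3 symbols read; on input `x` shift the window left and append `x`. Accept when the buffered window has length 3 and begins with `a`.
          a    b  
>  q0     q1   q2 
   q1     q3   q4 
   q2     q5   q6 
   q3     q7   q8 
   q4     q9  q10 
   q5    q11  q12 
   q6    q13  q14 
 * q7     q7   q8 
 * q8     q9  q10 
 * q9    q11  q12 
 * q10   q13  q14 
   q11    q7   q8 
   q12    q9  q10 
   q13   q11  q12 
   q14   q13  q14 
(> = start, * = accepting)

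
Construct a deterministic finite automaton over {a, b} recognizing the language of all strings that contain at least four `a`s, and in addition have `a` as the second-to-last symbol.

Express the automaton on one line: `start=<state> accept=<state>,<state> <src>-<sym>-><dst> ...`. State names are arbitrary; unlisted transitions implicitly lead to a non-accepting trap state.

start=S0 accept=S4,S6 S0-a->S1 S0-b->S0 S1-a->S2 S1-b->S1 S2-a->S3 S2-b->S2 S3-a->S4 S3-b->S5 S4-a->S4 S4-b->S6 S5-a->S7 S5-b->S5 S6-a->S7 S6-b->S5 S7-a->S4 S7-b->S6

Handle the two conditions separately and then intersect. One (6 states) tracks the count of `a`s, saturating at 5; the other (7 states) tracks the last 2 symbols read. Each combined state is a pair, one component from each; accept when both components accept. Minimizing collapses redundant product states.
With 8 states:
        a   b  
>  S0   S1  S0 
   S1   S2  S1 
   S2   S3  S2 
   S3   S4  S5 
 * S4   S4  S6 
   S5   S7  S5 
 * S6   S7  S5 
   S7   S4  S6 
(> = start, * = accepting)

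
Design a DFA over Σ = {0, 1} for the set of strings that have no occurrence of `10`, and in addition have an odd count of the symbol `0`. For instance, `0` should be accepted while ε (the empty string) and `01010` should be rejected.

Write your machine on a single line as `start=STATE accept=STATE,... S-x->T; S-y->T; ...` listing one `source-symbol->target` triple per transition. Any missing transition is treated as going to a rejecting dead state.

Build one automaton per condition and run them in lockstep. One (3 states) tracks partial matches of the forbidden pattern `10`; the other (2 states) tracks the count of `0`s modulo 2. Each combined state is a pair, one component from each; accept when both components accept. Minimizing collapses redundant product states.
With 4 states:
        0   1  
>  s0   s1  s2 
 * s1   s0  s3 
   s2   s2  s2 
 * s3   s2  s3 
(> = start, * = accepting)

start=s0; accept=s1,s3; s0-0->s1; s0-1->s2; s1-0->s0; s1-1->s3; s2-0->s2; s2-1->s2; s3-0->s2; s3-1->s3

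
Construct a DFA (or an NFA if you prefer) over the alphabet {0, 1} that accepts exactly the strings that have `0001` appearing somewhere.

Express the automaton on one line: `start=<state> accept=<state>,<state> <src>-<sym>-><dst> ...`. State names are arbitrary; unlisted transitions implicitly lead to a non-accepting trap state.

start=S0 accept=S4 S0-0->S1 S0-1->S0 S1-0->S2 S1-1->S0 S2-0->S3 S2-1->S0 S3-0->S3 S3-1->S4 S4-0->S4 S4-1->S4

States S0..S3 record the length of the longest prefix of `0001` that matches the current input suffix. Reaching S4 means `0001` has been seen, and we stay there forever. Accept from S4.
With 5 states:
        0   1  
>  S0   S1  S0 
   S1   S2  S0 
   S2   S3  S0 
   S3   S3  S4 
 * S4   S4  S4 
(> = start, * = accepting)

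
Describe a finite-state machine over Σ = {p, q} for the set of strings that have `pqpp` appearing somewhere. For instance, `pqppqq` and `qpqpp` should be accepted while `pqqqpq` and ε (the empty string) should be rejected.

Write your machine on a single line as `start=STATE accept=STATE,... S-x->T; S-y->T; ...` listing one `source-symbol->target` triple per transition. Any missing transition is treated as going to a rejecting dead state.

Track how much of `pqpp` has been matched so far: state s0 is no progress, s4 is the absorbing accept state reached once `pqpp` has occurred. Intermediate states record partial matches; on a mismatch, fall back to the longest reusable overlap.
5 states suffice.
        p   q  
>  s0   s1  s0 
   s1   s1  s2 
   s2   s3  s0 
   s3   s4  s2 
 * s4   s4  s4 
(> = start, * = accepting)

start=s0; accept=s4; s0-p->s1; s0-q->s0; s1-p->s1; s1-q->s2; s2-p->s3; s2-q->s0; s3-p->s4; s3-q->s2; s4-p->s4; s4-q->s4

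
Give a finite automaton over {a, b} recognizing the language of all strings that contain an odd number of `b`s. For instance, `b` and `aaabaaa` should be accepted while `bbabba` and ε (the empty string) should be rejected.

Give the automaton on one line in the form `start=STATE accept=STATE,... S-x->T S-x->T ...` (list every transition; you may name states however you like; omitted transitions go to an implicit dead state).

start=q0 accept=q1 q0-a->q0 q0-b->q1 q1-a->q1 q1-b->q0

The only thing that matters is how many `b`s have appeared, reduced mod 2. Use one state per residue: q0 for 0, …, q1 for 1. Reading `b` moves to the next residue; anything else stays put. q1 is accepting.
2 states suffice.
        a   b  
>  q0   q0  q1 
 * q1   q1  q0 
(> = start, * = accepting)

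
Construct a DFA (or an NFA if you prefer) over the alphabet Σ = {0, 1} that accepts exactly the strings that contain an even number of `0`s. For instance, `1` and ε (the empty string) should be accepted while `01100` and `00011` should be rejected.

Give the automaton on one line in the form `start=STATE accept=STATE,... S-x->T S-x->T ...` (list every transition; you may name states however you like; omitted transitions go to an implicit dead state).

start=q0 accept=q0 q0-0->q1 q0-1->q0 q1-0->q0 q1-1->q1

Keep the running count of `0`s modulo 2: each `0` advances along the cycle q0 → q1 → q0 while other symbols loop. Accept at q0.
A 2-state machine:
        0   1  
>* q0   q1  q0 
   q1   q0  q1 
(> = start, * = accepting)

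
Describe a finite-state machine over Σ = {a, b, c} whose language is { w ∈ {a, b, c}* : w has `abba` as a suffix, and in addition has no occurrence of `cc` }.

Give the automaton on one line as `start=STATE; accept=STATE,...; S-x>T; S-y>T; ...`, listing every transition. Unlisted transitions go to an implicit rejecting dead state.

Build one automaton per condition and run them in lockstep. The first has 5 states tracking how much of the suffix `abba` has currently been matched; the second has 3 states tracking partial matches of the forbidden pattern `cc`. A product state is a pair (one from each), accepting exactly when both do. Equivalent product states are then merged.
With 7 states:
        a   b   c  
>  S0   S1  S0  S2 
   S1   S1  S3  S2 
   S2   S1  S0  S4 
   S3   S1  S5  S2 
   S4   S4  S4  S4 
   S5   S6  S0  S2 
 * S6   S1  S3  S2 
(> = start, * = accepting)

start=S0; accept=S6; S0-a>S1; S0-b>S0; S0-c>S2; S1-a>S1; S1-b>S3; S1-c>S2; S2-a>S1; S2-b>S0; S2-c>S4; S3-a>S1; S3-b>S5; S3-c>S2; S4-a>S4; S4-b>S4; S4-c>S4; S5-a>S6; S5-b>S0; S5-c>S2; S6-a>S1; S6-b>S3; S6-c>S2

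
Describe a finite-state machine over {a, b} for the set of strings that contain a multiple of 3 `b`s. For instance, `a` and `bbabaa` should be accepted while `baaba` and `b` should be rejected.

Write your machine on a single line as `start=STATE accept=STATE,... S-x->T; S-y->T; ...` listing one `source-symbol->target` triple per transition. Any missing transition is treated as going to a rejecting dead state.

The only thing that matters is how many `b`s have appeared, reduced mod 3. Use one state per residue: q0 for 0, …, q2 for 2. Reading `b` moves to the next residue; anything else stays put. q0 is accepting.
3 states suffice.
        a   b  
>* q0   q0  q1 
   q1   q1  q2 
   q2   q2  q0 
(> = start, * = accepting)

start=q0; accept=q0; q0-a->q0; q0-b->q1; q1-a->q1; q1-b->q2; q2-a->q2; q2-b->q0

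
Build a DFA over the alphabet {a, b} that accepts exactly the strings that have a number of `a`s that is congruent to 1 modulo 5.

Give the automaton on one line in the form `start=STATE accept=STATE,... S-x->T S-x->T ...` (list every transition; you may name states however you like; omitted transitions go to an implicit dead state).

start=S0 accept=S1 S0-a->S1 S0-b->S0 S1-a->S2 S1-b->S1 S2-a->S3 S2-b->S2 S3-a->S4 S3-b->S3 S4-a->S0 S4-b->S4

Keep the running count of `a`s modulo 5: each `a` advances along the cycle S0 → S1 → S2 → S3 → S4 → S0 while other symbols loop. Accept at S1.
5 states suffice.
        a   b  
>  S0   S1  S0 
 * S1   S2  S1 
   S2   S3  S2 
   S3   S4  S3 
   S4   S0  S4 
(> = start, * = accepting)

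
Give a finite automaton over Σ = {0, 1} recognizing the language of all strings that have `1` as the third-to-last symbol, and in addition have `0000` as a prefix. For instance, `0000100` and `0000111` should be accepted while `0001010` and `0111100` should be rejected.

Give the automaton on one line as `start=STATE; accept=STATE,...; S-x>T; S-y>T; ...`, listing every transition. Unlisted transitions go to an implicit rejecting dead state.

start=q0; accept=q20,q21,q22,q23; q0-0>q1; q0-1>q2; q1-0>q3; q1-1>q4; q2-0>q5; q2-1>q6; q3-0>q7; q3-1>q8; q4-0>q9; q4-1>q10; q5-0>q11; q5-1>q12; q6-0>q13; q6-1>q14; q7-0>q15; q7-1>q8; q8-0>q9; q8-1>q10; q9-0>q11; q9-1>q12; q10-0>q13; q10-1>q14; q11-0>q16; q11-1>q8; q12-0>q9; q12-1>q10; q13-0>q11; q13-1>q12; q14-0>q13; q14-1>q14; q15-0>q15; q15-1>q17; q16-0>q16; q16-1>q8; q17-0>q18; q17-1>q19; q18-0>q20; q18-1>q21; q19-0>q22; q19-1>q23; q20-0>q15; q20-1>q17; q21-0>q18; q21-1>q19; q22-0>q20; q22-1>q21; q23-0>q22; q23-1>q23

Build one automaton per condition and run them in lockstep. One (15 states) tracks the last 3 symbols read; the other (6 states) tracks whether the input so far still matches the prefix `0000`. Each combined state is a pair, one component from each; accept when both components accept.
A 24-state machine:
          0    1  
>  q0     q1   q2 
   q1     q3   q4 
   q2     q5   q6 
   q3     q7   q8 
   q4     q9  q10 
   q5    q11  q12 
   q6    q13  q14 
   q7    q15   q8 
   q8     q9  q10 
   q9    q11  q12 
   q10   q13  q14 
   q11   q16   q8 
   q12    q9  q10 
   q13   q11  q12 
   q14   q13  q14 
   q15   q15  q17 
   q16   q16   q8 
   q17   q18  q19 
   q18   q20  q21 
   q19   q22  q23 
 * q20   q15  q17 
 * q21   q18  q19 
 * q22   q20  q21 
 * q23   q22  q23 
(> = start, * = accepting)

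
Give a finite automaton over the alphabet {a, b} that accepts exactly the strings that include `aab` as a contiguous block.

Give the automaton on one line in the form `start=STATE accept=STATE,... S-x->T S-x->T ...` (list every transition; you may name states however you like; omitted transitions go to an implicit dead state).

start=s0 accept=s3 s0-a->s1 s0-b->s0 s1-a->s2 s1-b->s0 s2-a->s2 s2-b->s3 s3-a->s3 s3-b->s3

States s0..s2 record the length of the longest prefix of `aab` that matches the current input suffix. Reaching s3 means `aab` has been seen, and we stay there forever. Accept from s3.
A 4-state machine:
        a   b  
>  s0   s1  s0 
   s1   s2  s0 
   s2   s2  s3 
 * s3   s3  s3 
(> = start, * = accepting)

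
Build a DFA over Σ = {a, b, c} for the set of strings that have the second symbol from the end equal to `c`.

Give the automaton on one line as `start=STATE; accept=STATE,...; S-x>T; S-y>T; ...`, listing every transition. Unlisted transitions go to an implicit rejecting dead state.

start=s0; accept=s10,s11,s12; s0-a>s1; s0-b>s2; s0-c>s3; s1-a>s4; s1-b>s5; s1-c>s6; s2-a>s7; s2-b>s8; s2-c>s9; s3-a>s10; s3-b>s11; s3-c>s12; s4-a>s4; s4-b>s5; s4-c>s6; s5-a>s7; s5-b>s8; s5-c>s9; s6-a>s10; s6-b>s11; s6-c>s12; s7-a>s4; s7-b>s5; s7-c>s6; s8-a>s7; s8-b>s8; s8-c>s9; s9-a>s10; s9-b>s11; s9-c>s12; s10-a>s4; s10-b>s5; s10-c>s6; s11-a>s7; s11-b>s8; s11-c>s9; s12-a>s10; s12-b>s11; s12-c>s12

A DFA must remember the last 2 symbols (since which symbol is second-to-last isn't known until the input ends). Use one state per possible window of the last ≤2 symbols; accept from those whose window starts with `c`.
          a    b    c  
>  s0     s1   s2   s3 
   s1     s4   s5   s6 
   s2     s7   s8   s9 
   s3    s10  s11  s12 
   s4     s4   s5   s6 
   s5     s7   s8   s9 
   s6    s10  s11  s12 
   s7     s4   s5   s6 
   s8     s7   s8   s9 
   s9    s10  s11  s12 
 * s10    s4   s5   s6 
 * s11    s7   s8   s9 
 * s12   s10  s11  s12 
(> = start, * = accepting)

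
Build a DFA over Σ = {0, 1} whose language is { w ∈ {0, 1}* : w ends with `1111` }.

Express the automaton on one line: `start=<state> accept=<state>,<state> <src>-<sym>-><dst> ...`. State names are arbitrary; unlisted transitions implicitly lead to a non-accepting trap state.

Remember how much of `1111` the current input suffix matches. State q0 means no match yet; q1 means the last symbol is `1`; q2 means the last 2 symbols are `11`; q3 means the last 3 symbols are `111`; q4 means the last 4 symbols are `1111`. Only q4 accepts. On a mismatch, fall back to the longest proper suffix that is still a prefix of `1111`.
5 states suffice.
        0   1  
>  q0   q0  q1 
   q1   q0  q2 
   q2   q0  q3 
   q3   q0  q4 
 * q4   q0  q4 
(> = start, * = accepting)

start=q0 accept=q4 q0-0->q0 q0-1->q1 q1-0->q0 q1-1->q2 q2-0->q0 q2-1->q3 q3-0->q0 q3-1->q4 q4-0->q0 q4-1->q4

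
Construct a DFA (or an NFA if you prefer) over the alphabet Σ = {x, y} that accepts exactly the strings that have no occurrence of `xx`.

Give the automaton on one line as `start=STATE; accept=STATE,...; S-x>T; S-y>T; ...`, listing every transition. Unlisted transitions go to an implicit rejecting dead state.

start=q0; accept=q0,q1; q0-x>q1; q0-y>q0; q1-x>q2; q1-y>q0; q2-x>q2; q2-y>q2

Track partial matches of the forbidden pattern `xx`. State q2 is a dead state reached once `xx` has occurred; every other state accepts. q0 means no part of `xx` is currently matched.
        x   y  
>* q0   q1  q0 
 * q1   q2  q0 
   q2   q2  q2 
(> = start, * = accepting)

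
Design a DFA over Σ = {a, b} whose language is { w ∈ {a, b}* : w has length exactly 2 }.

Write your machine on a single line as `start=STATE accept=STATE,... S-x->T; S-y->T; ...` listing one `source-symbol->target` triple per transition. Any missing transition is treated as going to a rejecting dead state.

start=S0; accept=S2; S0-a->S1; S0-b->S1; S1-a->S2; S1-b->S2; S2-a->S3; S2-b->S3; S3-a->S3; S3-b->S3

Count input length up to 3: every symbol moves from S0 toward S3, which means 'more than 2' and absorbs. Accept from {S2}.
        a   b  
>  S0   S1  S1 
   S1   S2  S2 
 * S2   S3  S3 
   S3   S3  S3 
(> = start, * = accepting)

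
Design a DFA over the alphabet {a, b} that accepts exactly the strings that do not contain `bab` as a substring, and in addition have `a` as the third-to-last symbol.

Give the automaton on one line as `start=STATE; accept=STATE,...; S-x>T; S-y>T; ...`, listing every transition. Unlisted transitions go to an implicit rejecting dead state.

start=q0; accept=q6,q7,q8,q9; q0-a>q1; q0-b>q2; q1-a>q3; q1-b>q4; q2-a>q5; q2-b>q2; q3-a>q6; q3-b>q7; q4-a>q8; q4-b>q9; q5-a>q3; q5-b>q10; q6-a>q6; q6-b>q7; q7-a>q8; q7-b>q9; q8-a>q3; q8-b>q10; q9-a>q5; q9-b>q2; q10-a>q10; q10-b>q10

Build one automaton per condition and run them in lockstep. One (4 states) tracks partial matches of the forbidden pattern `bab`; the other (15 states) tracks the last 3 symbols read. Each combined state is a pair, one component from each; accept when both components accept. Minimizing collapses redundant product states.
          a    b  
>  q0     q1   q2 
   q1     q3   q4 
   q2     q5   q2 
   q3     q6   q7 
   q4     q8   q9 
   q5     q3  q10 
 * q6     q6   q7 
 * q7     q8   q9 
 * q8     q3  q10 
 * q9     q5   q2 
   q10   q10  q10 
(> = start, * = accepting)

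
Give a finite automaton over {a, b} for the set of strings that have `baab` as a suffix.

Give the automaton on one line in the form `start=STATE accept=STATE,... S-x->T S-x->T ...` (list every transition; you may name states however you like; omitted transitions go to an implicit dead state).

Remember how much of `baab` the current input suffix matches. State s0 means no match yet; s1 means the last symbol is `b`; s2 means the last 2 symbols are `ba`; s3 means the last 3 symbols are `baa`; s4 means the last 4 symbols are `baab`. Only s4 accepts. On a mismatch, fall back to the longest proper suffix that is still a prefix of `baab`.
A 5-state machine:
        a   b  
>  s0   s0  s1 
   s1   s2  s1 
   s2   s3  s1 
   s3   s0  s4 
 * s4   s2  s1 
(> = start, * = accepting)

start=s0 accept=s4 s0-a->s0 s0-b->s1 s1-a->s2 s1-b->s1 s2-a->s3 s2-b->s1 s3-a->s0 s3-b->s4 s4-a->s2 s4-b->s1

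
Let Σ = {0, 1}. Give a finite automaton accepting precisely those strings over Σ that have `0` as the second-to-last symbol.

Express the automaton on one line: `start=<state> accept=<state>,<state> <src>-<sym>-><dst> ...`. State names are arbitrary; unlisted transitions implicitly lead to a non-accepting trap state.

start=q0 accept=q3,q4 q0-0->q1 q0-1->q2 q1-0->q3 q1-1->q4 q2-0->q5 q2-1->q6 q3-0->q3 q3-1->q4 q4-0->q5 q4-1->q6 q5-0->q3 q5-1->q4 q6-0->q5 q6-1->q6

Because acceptance depends on a position counted from the end, the machine has to buffer the most recent 2 symbols. Make each state the string of the last up-to-2 symbols read; on input `x` shift the window left and append `x`. Accept when the buffered window has length 2 and begins with `0`.
With 7 states:
        0   1  
>  q0   q1  q2 
   q1   q3  q4 
   q2   q5  q6 
 * q3   q3  q4 
 * q4   q5  q6 
   q5   q3  q4 
   q6   q5  q6 
(> = start, * = accepting)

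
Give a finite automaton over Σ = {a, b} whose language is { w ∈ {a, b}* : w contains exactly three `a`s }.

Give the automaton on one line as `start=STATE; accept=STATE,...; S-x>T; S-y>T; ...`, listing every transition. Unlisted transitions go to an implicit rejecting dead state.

start=q0; accept=q3; q0-a>q1; q0-b>q0; q1-a>q2; q1-b>q1; q2-a>q3; q2-b>q2; q3-a>q4; q3-b>q3; q4-a>q4; q4-b>q4

Only the number of `a`s matters, and only up to 4. Make a chain q0 → q1 → q2 → q3 → q4 advanced by each `a` (with q4 absorbing); every other symbol self-loops. The accepting set is {q3}.
        a   b  
>  q0   q1  q0 
   q1   q2  q1 
   q2   q3  q2 
 * q3   q4  q3 
   q4   q4  q4 
(> = start, * = accepting)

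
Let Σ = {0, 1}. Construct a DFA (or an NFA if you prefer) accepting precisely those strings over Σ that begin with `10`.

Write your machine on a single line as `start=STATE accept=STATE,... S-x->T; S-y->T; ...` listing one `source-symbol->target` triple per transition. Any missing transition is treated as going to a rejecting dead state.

start=A; accept=C; A-0->D; A-1->B; B-0->C; B-1->D; C-0->C; C-1->C; D-0->D; D-1->D

Check the first 2 symbols one by one: A through B record how many have matched `10` so far; any wrong symbol goes to the dead state D. After all 2 match we enter the accepting sink C.
4 states suffice.
       0  1 
>  A   D  B 
   B   C  D 
 * C   C  C 
   D   D  D 
(> = start, * = accepting)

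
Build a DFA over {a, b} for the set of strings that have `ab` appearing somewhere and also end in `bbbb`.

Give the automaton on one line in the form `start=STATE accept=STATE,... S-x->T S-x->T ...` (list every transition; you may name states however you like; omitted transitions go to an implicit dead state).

start=S0 accept=S5 S0-a->S1 S0-b->S0 S1-a->S1 S1-b->S2 S2-a->S1 S2-b->S3 S3-a->S1 S3-b->S4 S4-a->S1 S4-b->S5 S5-a->S1 S5-b->S5

Build one automaton per condition and run them in lockstep. The first has 3 states tracking whether and how much of `ab` has been seen; the second has 5 states tracking how much of the suffix `bbbb` has currently been matched. A product state is a pair (one from each), accepting exactly when both do. Minimizing collapses redundant product states.
With 6 states:
        a   b  
>  S0   S1  S0 
   S1   S1  S2 
   S2   S1  S3 
   S3   S1  S4 
   S4   S1  S5 
 * S5   S1  S5 
(> = start, * = accepting)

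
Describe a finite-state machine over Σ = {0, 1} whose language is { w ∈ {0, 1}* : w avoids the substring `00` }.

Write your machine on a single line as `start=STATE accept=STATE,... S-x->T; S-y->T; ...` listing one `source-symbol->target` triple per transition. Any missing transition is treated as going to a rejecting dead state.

This is the complement of 'contains `00`'. Use the same substring-matching states — q0 through q2 holding how much of `00` has just been matched — but flip the accepting set: everything except the trap q2 accepts.
3 states suffice.
        0   1  
>* q0   q1  q0 
 * q1   q2  q0 
   q2   q2  q2 
(> = start, * = accepting)

start=q0; accept=q0,q1; q0-0->q1; q0-1->q0; q1-0->q2; q1-1->q0; q2-0->q2; q2-1->q2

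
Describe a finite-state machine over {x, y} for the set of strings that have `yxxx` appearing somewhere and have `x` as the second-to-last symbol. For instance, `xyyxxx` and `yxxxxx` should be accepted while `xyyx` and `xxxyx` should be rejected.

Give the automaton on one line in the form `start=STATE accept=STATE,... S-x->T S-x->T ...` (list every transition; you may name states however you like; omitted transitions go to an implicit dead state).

start=A accept=E,F A-x->A A-y->B B-x->C B-y->B C-x->D C-y->B D-x->E D-y->B E-x->E E-y->F F-x->G F-y->H G-x->E G-y->F H-x->G H-y->H

Build one automaton per condition and run them in lockstep. One (5 states) tracks whether and how much of `yxxx` has been seen; the other (7 states) tracks the last 2 symbols read. Each combined state is a pair, one component from each; accept when both components accept. Equivalent product states are then merged.
8 states suffice.
       x  y 
>  A   A  B 
   B   C  B 
   C   D  B 
   D   E  B 
 * E   E  F 
 * F   G  H 
   G   E  F 
   H   G  H 
(> = start, * = accepting)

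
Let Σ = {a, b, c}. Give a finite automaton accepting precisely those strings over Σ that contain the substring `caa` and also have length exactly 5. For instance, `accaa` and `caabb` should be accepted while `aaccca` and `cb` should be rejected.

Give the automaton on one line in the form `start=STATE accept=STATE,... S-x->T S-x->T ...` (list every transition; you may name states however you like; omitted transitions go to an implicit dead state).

Build one automaton per condition and run them in lockstep. The first has 4 states tracking whether and how much of `caa` has been seen; the second has 7 states tracking the input length, saturating at 6. A product state is a pair (one from each), accepting exactly when both do.
          a    b    c  
>  q0     q1   q1   q2 
   q1     q3   q3   q4 
   q2     q5   q3   q4 
   q3     q6   q6   q7 
   q4     q8   q6   q7 
   q5     q9   q6   q7 
   q6    q10  q10  q11 
   q7    q12  q10  q11 
   q8    q13  q10  q11 
   q9    q13  q13  q13 
   q10   q14  q14  q15 
   q11   q16  q14  q15 
   q12   q17  q14  q15 
   q13   q17  q17  q17 
   q14   q18  q18  q19 
   q15   q20  q18  q19 
   q16   q21  q18  q19 
 * q17   q21  q21  q21 
   q18   q18  q18  q19 
   q19   q20  q18  q19 
   q20   q21  q18  q19 
   q21   q21  q21  q21 
(> = start, * = accepting)

start=q0 accept=q17 q0-a->q1 q0-b->q1 q0-c->q2 q1-a->q3 q1-b->q3 q1-c->q4 q2-a->q5 q2-b->q3 q2-c->q4 q3-a->q6 q3-b->q6 q3-c->q7 q4-a->q8 q4-b->q6 q4-c->q7 q5-a->q9 q5-b->q6 q5-c->q7 q6-a->q10 q6-b->q10 q6-c->q11 q7-a->q12 q7-b->q10 q7-c->q11 q8-a->q13 q8-b->q10 q8-c->q11 q9-a->q13 q9-b->q13 q9-c->q13 q10-a->q14 q10-b->q14 q10-c->q15 q11-a->q16 q11-b->q14 q11-c->q15 q12-a->q17 q12-b->q14 q12-c->q15 q13-a->q17 q13-b->q17 q13-c->q17 q14-a->q18 q14-b->q18 q14-c->q19 q15-a->q20 q15-b->q18 q15-c->q19 q16-a->q21 q16-b->q18 q16-c->q19 q17-a->q21 q17-b->q21 q17-c->q21 q18-a->q18 q18-b->q18 q18-c->q19 q19-a->q20 q19-b->q18 q19-c->q19 q20-a->q21 q20-b->q18 q20-c->q19 q21-a->q21 q21-b->q21 q21-c->q21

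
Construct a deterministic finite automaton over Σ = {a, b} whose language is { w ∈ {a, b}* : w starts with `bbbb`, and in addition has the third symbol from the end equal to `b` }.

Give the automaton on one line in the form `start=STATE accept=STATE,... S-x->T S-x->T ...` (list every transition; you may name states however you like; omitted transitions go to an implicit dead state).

Build one automaton per condition and run them in lockstep. One (6 states) tracks whether the input so far still matches the prefix `bbbb`; the other (15 states) tracks the last 3 symbols read. Each combined state is a pair, one component from each; accept when both components accept. Equivalent product states are then merged.
          a    b  
>  q0     q1   q2 
   q1     q1   q1 
   q2     q1   q3 
   q3     q1   q4 
   q4     q1   q5 
 * q5     q6   q5 
 * q6     q7   q8 
 * q7     q9  q10 
 * q8    q11  q12 
   q9     q9  q10 
   q10   q11  q12 
   q11    q7   q8 
   q12    q6   q5 
(> = start, * = accepting)

start=q0 accept=q5,q6,q7,q8 q0-a->q1 q0-b->q2 q1-a->q1 q1-b->q1 q2-a->q1 q2-b->q3 q3-a->q1 q3-b->q4 q4-a->q1 q4-b->q5 q5-a->q6 q5-b->q5 q6-a->q7 q6-b->q8 q7-a->q9 q7-b->q10 q8-a->q11 q8-b->q12 q9-a->q9 q9-b->q10 q10-a->q11 q10-b->q12 q11-a->q7 q11-b->q8 q12-a->q6 q12-b->q5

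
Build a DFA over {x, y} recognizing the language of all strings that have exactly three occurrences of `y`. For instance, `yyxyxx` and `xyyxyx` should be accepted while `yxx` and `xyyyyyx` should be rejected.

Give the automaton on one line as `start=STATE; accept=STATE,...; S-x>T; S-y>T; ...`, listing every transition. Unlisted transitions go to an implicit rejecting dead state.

Only the number of `y`s matters, and only up to 4. Make a chain q0 → q1 → q2 → q3 → q4 advanced by each `y` (with q4 absorbing); every other symbol self-loops. The accepting set is {q3}.
5 states suffice.
        x   y  
>  q0   q0  q1 
   q1   q1  q2 
   q2   q2  q3 
 * q3   q3  q4 
   q4   q4  q4 
(> = start, * = accepting)

start=q0; accept=q3; q0-x>q0; q0-y>q1; q1-x>q1; q1-y>q2; q2-x>q2; q2-y>q3; q3-x>q3; q3-y>q4; q4-x>q4; q4-y>q4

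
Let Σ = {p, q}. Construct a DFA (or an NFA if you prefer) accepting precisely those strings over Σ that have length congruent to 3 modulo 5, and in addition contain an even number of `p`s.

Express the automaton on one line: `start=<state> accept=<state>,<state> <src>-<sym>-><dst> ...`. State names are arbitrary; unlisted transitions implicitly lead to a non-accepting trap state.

Build one automaton per condition and run them in lockstep. The first has 5 states tracking the input length modulo 5; the second has 2 states tracking the count of `p`s modulo 2. A product state is a pair (one from each), accepting exactly when both do.
10 states suffice.
        p   q  
>  S0   S1  S2 
   S1   S3  S4 
   S2   S4  S3 
   S3   S5  S6 
   S4   S6  S5 
   S5   S7  S8 
 * S6   S8  S7 
   S7   S9  S0 
   S8   S0  S9 
   S9   S2  S1 
(> = start, * = accepting)

start=S0 accept=S6 S0-p->S1 S0-q->S2 S1-p->S3 S1-q->S4 S2-p->S4 S2-q->S3 S3-p->S5 S3-q->S6 S4-p->S6 S4-q->S5 S5-p->S7 S5-q->S8 S6-p->S8 S6-q->S7 S7-p->S9 S7-q->S0 S8-p->S0 S8-q->S9 S9-p->S2 S9-q->S1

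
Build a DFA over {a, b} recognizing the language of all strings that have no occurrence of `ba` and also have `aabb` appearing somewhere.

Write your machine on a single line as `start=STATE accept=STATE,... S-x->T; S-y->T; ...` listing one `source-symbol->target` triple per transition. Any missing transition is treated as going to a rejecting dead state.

Run two small machines in parallel and take their product. One (3 states) tracks partial matches of the forbidden pattern `ba`; the other (5 states) tracks whether and how much of `aabb` has been seen. Each combined state is a pair, one component from each; accept when both components accept.
With 11 states:
          a    b  
>  S0     S1   S2 
   S1     S3   S2 
   S2     S4   S2 
   S3     S3   S5 
   S4     S6   S7 
   S5     S4   S8 
   S6     S6   S9 
   S7     S4   S7 
 * S8    S10   S8 
   S9     S4  S10 
   S10   S10  S10 
(> = start, * = accepting)

start=S0; accept=S8; S0-a->S1; S0-b->S2; S1-a->S3; S1-b->S2; S2-a->S4; S2-b->S2; S3-a->S3; S3-b->S5; S4-a->S6; S4-b->S7; S5-a->S4; S5-b->S8; S6-a->S6; S6-b->S9; S7-a->S4; S7-b->S7; S8-a->S10; S8-b->S8; S9-a->S4; S9-b->S10; S10-a->S10; S10-b->S10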